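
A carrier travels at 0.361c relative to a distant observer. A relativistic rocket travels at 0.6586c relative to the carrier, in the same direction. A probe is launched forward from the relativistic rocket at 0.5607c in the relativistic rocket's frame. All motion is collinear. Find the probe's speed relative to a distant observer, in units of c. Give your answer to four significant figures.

Apply u = (u'+v)/(1+u'v) twice. Probe in the carrier frame: (0.5607+0.6586)/(1+0.5607·0.6586) = 1.2193/1.36927702 = 0.89047c.
That velocity, transformed to the rest frame of a distant observer: (0.89047+0.361)/(1+0.89047·0.361) = 1.25147/1.32145967 = 0.94704c.

0.9470c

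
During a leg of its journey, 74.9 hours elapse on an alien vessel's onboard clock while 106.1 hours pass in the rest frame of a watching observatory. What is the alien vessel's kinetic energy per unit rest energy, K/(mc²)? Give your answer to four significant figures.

0.4166

The time-dilation ratio gives γ = 106.1/74.9 = 1.41656.
Since K = (γ−1)mc², K/(mc²) = 1.41656 − 1 = 0.4166.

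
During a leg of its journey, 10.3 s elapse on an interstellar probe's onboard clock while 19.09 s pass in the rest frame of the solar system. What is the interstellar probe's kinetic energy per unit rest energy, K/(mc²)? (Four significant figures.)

γ = Δt/Δτ = 19.09/10.3 = 1.8534.
Since K = (γ−1)mc², K/(mc²) = 1.8534 − 1 = 0.8534.

0.8534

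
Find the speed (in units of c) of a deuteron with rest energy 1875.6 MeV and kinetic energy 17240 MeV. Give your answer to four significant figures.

γ = 1 + K/(mc²) = 1 + 17240/1875.6 = 10.192.
β = √(1 − 1/γ²) = √(1 − 0.00962678) = √0.99037322 = 0.9952.

0.9952c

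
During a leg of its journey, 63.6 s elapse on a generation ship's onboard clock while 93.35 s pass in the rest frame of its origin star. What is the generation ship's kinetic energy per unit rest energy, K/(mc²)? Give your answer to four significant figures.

From Δt = γΔτ: γ = 93.35/63.6 = 1.46777.
Since K = (γ−1)mc², K/(mc²) = 1.46777 − 1 = 0.4678.

0.4678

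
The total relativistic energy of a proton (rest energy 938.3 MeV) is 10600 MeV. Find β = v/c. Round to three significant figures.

Total energy E = γmc² gives γ = 10600/938.3 = 11.297.
Hence β = √(1 − 1/γ²) = √(1 − 0.00783563) = √0.99216437 = 0.996.

0.996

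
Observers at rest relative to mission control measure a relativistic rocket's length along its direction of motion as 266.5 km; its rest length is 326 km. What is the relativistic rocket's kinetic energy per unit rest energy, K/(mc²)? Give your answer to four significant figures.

0.2233

Length contraction gives γ = L₀/L = 326/266.5 = 1.22326.
K/(mc²) = γ − 1 = 1.22326 − 1 = 0.2233.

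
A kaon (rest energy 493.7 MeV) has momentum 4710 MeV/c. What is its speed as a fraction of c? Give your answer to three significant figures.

βγ = pc/(mc²) = 4710/493.7 = 9.5402.
Since γ² = 1 + (βγ)² = 92.0154, γ = √92.0154 = 9.59247, and β = (βγ)/γ = 9.5402/9.59247 = 0.995.

0.995c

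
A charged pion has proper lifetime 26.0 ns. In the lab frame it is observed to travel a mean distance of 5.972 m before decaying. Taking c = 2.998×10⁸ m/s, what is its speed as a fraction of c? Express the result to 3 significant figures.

Lab distance = (lab lifetime)·v = γτ·βc, so βγ = d/(cτ) = 5.972/(2.998×10⁸ × 2.600×10^-8) = 0.76615.
With βγ = 0.76615: γ² = 1 + (βγ)² = 1.586986, and β = (βγ)/γ = 0.76615/1.25976 = 0.608.

0.608c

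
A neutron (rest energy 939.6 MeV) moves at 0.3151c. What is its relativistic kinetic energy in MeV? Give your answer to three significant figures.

50.4 MeV

γ = 1/√(1 − β²) = 1/√(1 − 0.09928801) = 1/√0.90071199 = 1/0.949058 = 1.053676.
Kinetic energy: K = (γ − 1)mc² = (1.053676 − 1) × 939.6 MeV = 0.053676 × 939.6 = 50.4 MeV.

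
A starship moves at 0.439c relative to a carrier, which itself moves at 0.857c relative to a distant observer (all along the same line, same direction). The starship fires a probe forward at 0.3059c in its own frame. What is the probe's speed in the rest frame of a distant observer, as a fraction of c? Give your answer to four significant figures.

Apply u = (u'+v)/(1+u'v) twice. Probe in the carrier frame: (0.3059+0.439)/(1+0.3059·0.439) = 0.7449/1.1342901 = 0.65671c.
That velocity, transformed to the rest frame of a distant observer: (0.65671+0.857)/(1+0.65671·0.857) = 1.51371/1.56280047 = 0.96859c.

0.9686c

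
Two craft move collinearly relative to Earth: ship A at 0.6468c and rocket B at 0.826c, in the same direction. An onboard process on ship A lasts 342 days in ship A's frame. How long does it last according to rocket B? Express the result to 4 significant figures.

The velocity of ship A relative to rocket B is (0.6468 − 0.826)c / (1 − 0.6468×0.826) = −0.38476c; relative speed 0.38476c.
At |u| = 0.38476c, γ = (1 − 0.14804)^(−1/2) = 1.0834.
Ship A's interval is proper; time dilation gives Δt_B = γΔτ = 1.0834 × 342 days = 370.5 days.

370.5 days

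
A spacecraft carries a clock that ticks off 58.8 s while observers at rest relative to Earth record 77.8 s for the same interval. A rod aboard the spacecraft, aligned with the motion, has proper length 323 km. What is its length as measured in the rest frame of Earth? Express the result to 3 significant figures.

244 km

The time-dilation ratio gives γ = 77.8/58.8 = 1.32313.
L = L₀/γ = 323/1.32313 = 244 km.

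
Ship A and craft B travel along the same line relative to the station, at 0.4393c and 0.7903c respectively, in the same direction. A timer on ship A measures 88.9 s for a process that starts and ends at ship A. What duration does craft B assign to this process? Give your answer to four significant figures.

105.4 s

Speed of ship A in craft B's frame: u = (v_A − v_B)/(1 − v_A v_B/c²) = (0.4393 − 0.7903)/(1 − 0.4393×0.7903) = −0.351/0.65282121 = −0.53767; |u| = 0.53767c.
γ for this relative speed: γ = 1/√(1 − 0.289089) = 1.186.
The clock on ship A records proper time, so craft B measures Δt = γΔτ = 1.186 × 88.9 = 105.4 s.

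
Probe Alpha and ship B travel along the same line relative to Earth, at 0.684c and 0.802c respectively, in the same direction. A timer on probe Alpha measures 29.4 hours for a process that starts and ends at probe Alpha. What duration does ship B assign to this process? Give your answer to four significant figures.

Transform probe Alpha's velocity into ship B's frame: (0.684 − 0.802)/(1 − 0.684·0.802) = −0.118/0.451432, so the relative speed is 0.26139c.
At |u| = 0.26139c, γ = (1 − 0.0683247)^(−1/2) = 1.036.
The clock on probe Alpha records proper time, so ship B measures Δt = γΔτ = 1.036 × 29.4 = 30.46 hours.

30.46 hours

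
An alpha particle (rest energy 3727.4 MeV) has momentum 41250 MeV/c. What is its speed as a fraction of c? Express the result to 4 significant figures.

0.9959c

pc/(mc²) = 41250/3727.4 = 11.067 = βγ = β/√(1−β²).
So β² = x²/(1 + x²) with x = 11.067: x² = 122.478, β² = 122.478/123.478 = 0.991901, β = 0.9959.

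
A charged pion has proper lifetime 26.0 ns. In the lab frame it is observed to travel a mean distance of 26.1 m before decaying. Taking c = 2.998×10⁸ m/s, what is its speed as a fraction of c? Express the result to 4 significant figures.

0.9582c

Let x = d/(cτ) = 26.10 m / (2.998×10⁸ m/s × 2.600×10^-8 s) = 3.3484. Since d = βγcτ, x = βγ = β/√(1−β²).
Solving: β² = x²/(1+x²) = 11.2118/12.2118 = 0.918112, so β = 0.9582.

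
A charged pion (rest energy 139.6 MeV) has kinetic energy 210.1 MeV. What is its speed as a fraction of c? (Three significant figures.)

γ = 1 + K/(mc²) = 1 + 210.1/139.6 = 2.505.
β = √(1 − 1/γ²) = √(1 − 0.159362) = √0.840638 = 0.917.

0.917c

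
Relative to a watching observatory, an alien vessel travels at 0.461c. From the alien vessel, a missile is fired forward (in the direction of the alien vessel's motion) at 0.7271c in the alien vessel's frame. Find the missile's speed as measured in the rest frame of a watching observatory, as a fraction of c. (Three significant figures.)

In units of c, u = (u' + v)/(1 + u'v) with u' = 0.7271 and v = 0.461.
Numerator: 0.7271 + 0.461 = 1.1881. Denominator: 1 + (0.7271)(0.461) = 1.3351931.
u = 1.1881/1.3351931 = 0.88983, so the speed is 0.890c.

0.890c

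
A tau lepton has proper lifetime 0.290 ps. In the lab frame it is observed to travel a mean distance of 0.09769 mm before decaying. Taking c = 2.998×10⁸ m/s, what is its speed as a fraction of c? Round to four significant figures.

0.7470c

Let x = d/(cτ) = 9.769×10^-5 m / (2.998×10⁸ m/s × 2.900×10^-13 s) = 1.1236. Since d = βγcτ, x = βγ = β/√(1−β²).
Solving: β² = x²/(1+x²) = 1.26248/2.26248 = 0.558007, so β = 0.7470.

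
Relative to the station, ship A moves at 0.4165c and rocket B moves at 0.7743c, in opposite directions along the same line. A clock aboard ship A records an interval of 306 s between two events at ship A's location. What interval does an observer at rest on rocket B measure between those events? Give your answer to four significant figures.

The velocity of ship A relative to rocket B is (0.4165 + 0.7743)c / (1 + 0.4165×0.7743) = 0.90042c; relative speed 0.90042c.
γ for this relative speed: γ = 1/√(1 − 0.810756) = 2.2987.
The clock on ship A records proper time, so rocket B measures Δt = γΔτ = 2.2987 × 306 = 703.4 s.

703.4 s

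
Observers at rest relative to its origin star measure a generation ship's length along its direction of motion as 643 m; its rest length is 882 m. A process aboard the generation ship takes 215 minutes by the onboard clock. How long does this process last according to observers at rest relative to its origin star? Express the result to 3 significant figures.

295 minutes

γ = L₀/L = 882/643 = 1.3717.
Δt = γΔτ = 1.3717 × 215 = 295 minutes.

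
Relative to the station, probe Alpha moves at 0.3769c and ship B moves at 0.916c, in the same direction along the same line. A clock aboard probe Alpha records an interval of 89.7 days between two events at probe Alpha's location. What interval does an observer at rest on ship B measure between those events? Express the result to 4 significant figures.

The velocity of probe Alpha relative to ship B is (0.3769 − 0.916)c / (1 − 0.3769×0.916) = −0.82336c; relative speed 0.82336c.
At |u| = 0.82336c, γ = (1 − 0.677922)^(−1/2) = 1.7621.
Probe Alpha's interval is proper; time dilation gives Δt_B = γΔτ = 1.7621 × 89.7 days = 158.1 days.

158.1 days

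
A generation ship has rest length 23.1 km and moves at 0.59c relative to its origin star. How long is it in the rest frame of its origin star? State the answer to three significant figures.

18.7 km

Lorentz factor: γ = (1 − 0.3481)^(−1/2) = 1.2385.
Length contraction: L = L₀/γ = 23.1/1.2385 = 18.7 km.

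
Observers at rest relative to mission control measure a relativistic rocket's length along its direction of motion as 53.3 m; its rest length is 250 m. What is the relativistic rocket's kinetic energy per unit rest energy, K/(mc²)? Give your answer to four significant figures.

3.690

γ = L₀/L = 250/53.3 = 4.69043.
K/(mc²) = γ − 1 = 4.69043 − 1 = 3.690.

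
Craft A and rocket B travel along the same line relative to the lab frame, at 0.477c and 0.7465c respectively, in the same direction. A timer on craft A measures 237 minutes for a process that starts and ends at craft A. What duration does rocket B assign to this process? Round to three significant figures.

261 minutes

The velocity of craft A relative to rocket B is (0.477 − 0.7465)c / (1 − 0.477×0.7465) = −0.41853c; relative speed 0.41853c.
γ for this relative speed: γ = 1/√(1 − 0.175167) = 1.1011.
The clock on craft A records proper time, so rocket B measures Δt = γΔτ = 1.1011 × 237 = 261 minutes.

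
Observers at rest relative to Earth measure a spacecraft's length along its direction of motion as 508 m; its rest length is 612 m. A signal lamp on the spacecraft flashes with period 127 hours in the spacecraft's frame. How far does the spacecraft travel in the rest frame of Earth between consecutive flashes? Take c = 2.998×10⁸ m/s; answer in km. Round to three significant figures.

9.21×10^10 km

Length contraction gives γ = L₀/L = 612/508 = 1.20472.
β = √(1 − 1/γ²) = 0.55766. Lab-frame period = γτ = 1.20472×127 hours = 153 hours. Distance = βc × γτ = 0.55766 × 2.998×10⁸ m/s × 550800 s = 9.2086×10^13 m = 9.21×10^10 km.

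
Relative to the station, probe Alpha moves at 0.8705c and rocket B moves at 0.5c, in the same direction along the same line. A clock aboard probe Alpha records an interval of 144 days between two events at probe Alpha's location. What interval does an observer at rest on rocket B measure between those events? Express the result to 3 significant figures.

The velocity of probe Alpha relative to rocket B is (0.8705 − 0.5)c / (1 − 0.8705×0.5) = 0.65604c; relative speed 0.65604c.
At |u| = 0.65604c, γ = (1 − 0.430388)^(−1/2) = 1.325.
Probe Alpha's interval is proper; time dilation gives Δt_B = γΔτ = 1.325 × 144 days = 191 days.

191 days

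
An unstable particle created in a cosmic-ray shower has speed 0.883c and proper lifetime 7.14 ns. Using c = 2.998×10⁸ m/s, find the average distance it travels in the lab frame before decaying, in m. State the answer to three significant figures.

4.03 m

γ = 1/√(1 − β²) = 1/√(1 − 0.779689) = 1/√0.220311 = 1/0.469373 = 2.1305.
Lab-frame lifetime: Δt = γτ = 2.1305 × 7.14 ns = 15.212 ns.
Distance: d = vΔt = 0.883 × 2.998×10⁸ m/s × 1.5212×10^-8 s = 4.03 m.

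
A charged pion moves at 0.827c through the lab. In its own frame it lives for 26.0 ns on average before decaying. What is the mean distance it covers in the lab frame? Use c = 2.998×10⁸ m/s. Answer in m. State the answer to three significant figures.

Lorentz factor: γ = (1 − 0.683929)^(−1/2) = 1.7787.
Lab-frame lifetime: Δt = γτ = 1.7787 × 26.0 ns = 46.246 ns.
Distance: d = vΔt = 0.827 × 2.998×10⁸ m/s × 4.6246×10^-8 s = 11.5 m.

11.5 m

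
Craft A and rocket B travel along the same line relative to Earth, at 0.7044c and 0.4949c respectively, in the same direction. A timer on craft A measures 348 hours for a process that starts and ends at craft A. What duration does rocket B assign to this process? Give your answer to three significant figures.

368 hours

Speed of craft A in rocket B's frame: u = (v_A − v_B)/(1 − v_A v_B/c²) = (0.7044 − 0.4949)/(1 − 0.7044×0.4949) = 0.2095/0.65139244 = 0.32162; |u| = 0.32162c.
γ for this relative speed: γ = 1/√(1 − 0.103439) = 1.0561.
Craft A's interval is proper; time dilation gives Δt_B = γΔτ = 1.0561 × 348 hours = 368 hours.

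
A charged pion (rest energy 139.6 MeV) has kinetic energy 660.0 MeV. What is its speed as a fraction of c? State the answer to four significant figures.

0.9846c

K = (γ−1)mc², so γ = 1 + 660.0/139.6 = 5.7278.
Then v/c = √(1 − γ⁻²) = √(1 − 0.0304807) = √0.9695193 = 0.9846.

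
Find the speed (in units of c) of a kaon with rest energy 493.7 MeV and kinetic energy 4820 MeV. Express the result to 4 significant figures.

0.9957c

γ = 1 + K/(mc²) = 1 + 4820/493.7 = 10.763.
β = √(1 − 1/γ²) = √(1 − 0.00863244) = √0.99136756 = 0.9957.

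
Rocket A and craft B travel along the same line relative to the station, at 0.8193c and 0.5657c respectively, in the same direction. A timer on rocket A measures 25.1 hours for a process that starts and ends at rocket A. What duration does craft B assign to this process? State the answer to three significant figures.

28.5 hours

The velocity of rocket A relative to craft B is (0.8193 − 0.5657)c / (1 − 0.8193×0.5657) = 0.47267c; relative speed 0.47267c.
γ for this relative speed: γ = 1/√(1 − 0.223417) = 1.1348.
Rocket A's interval is proper; time dilation gives Δt_B = γΔτ = 1.1348 × 25.1 hours = 28.5 hours.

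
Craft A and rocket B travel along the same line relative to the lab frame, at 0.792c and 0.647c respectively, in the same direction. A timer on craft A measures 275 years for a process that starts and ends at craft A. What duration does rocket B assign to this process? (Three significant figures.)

The velocity of craft A relative to rocket B is (0.792 − 0.647)c / (1 − 0.792×0.647) = 0.29739c; relative speed 0.29739c.
γ for this relative speed: γ = 1/√(1 − 0.0884408) = 1.0474.
The clock on craft A records proper time, so rocket B measures Δt = γΔτ = 1.0474 × 275 = 288 years.

288 years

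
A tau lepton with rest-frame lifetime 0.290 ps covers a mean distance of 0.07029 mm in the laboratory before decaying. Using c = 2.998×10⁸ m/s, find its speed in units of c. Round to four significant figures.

0.6287c

d = βγcτ ⇒ βγ = d/(cτ) = 7.029×10^-5 m / (8.6942×10^-5 m) = 0.80847.
β = (βγ)/√(1+(βγ)²) = 0.80847/√1.653624 = 0.6287.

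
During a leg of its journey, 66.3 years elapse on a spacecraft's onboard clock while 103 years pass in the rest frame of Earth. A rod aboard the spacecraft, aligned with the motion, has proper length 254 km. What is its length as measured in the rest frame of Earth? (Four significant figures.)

γ = Δt/Δτ = 103/66.3 = 1.55354.
The rod contracts by the same γ: 254 km / 1.55354 = 163.5 km.

163.5 km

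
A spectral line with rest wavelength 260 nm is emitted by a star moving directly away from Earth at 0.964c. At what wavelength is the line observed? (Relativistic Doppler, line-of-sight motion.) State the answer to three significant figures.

1920 nm

Relativistic Doppler for wavelength: λ_obs = λ_src · √((1+β)/(1−β)).
With β = 0.964: factor = √(1.964/0.036) = 7.3862.
λ_obs = 260 × 7.3862 = 1920 nm.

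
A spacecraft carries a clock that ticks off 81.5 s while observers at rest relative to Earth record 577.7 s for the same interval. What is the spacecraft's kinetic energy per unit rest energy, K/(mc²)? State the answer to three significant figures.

6.09

γ = Δt/Δτ = 577.7/81.5 = 7.08834.
K/(mc²) = γ − 1 = 7.08834 − 1 = 6.09.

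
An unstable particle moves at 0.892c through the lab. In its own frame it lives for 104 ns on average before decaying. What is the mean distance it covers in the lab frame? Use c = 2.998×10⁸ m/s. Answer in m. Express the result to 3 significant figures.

61.5 m

β² = 0.795664, so γ = 1/√0.204336 = 2.2122.
Lab-frame lifetime: Δt = γτ = 2.2122 × 104 ns = 230.07 ns.
Distance: d = vΔt = 0.892 × 2.998×10⁸ m/s × 2.3007×10^-7 s = 61.5 m.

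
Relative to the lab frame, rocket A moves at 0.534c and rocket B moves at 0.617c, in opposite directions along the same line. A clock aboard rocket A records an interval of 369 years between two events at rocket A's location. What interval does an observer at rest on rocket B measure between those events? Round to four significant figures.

Transform rocket A's velocity into rocket B's frame: (0.534 + 0.617)/(1 + 0.534·0.617) = 1.151/1.329478, so the relative speed is 0.86575c.
At |u| = 0.86575c, γ = (1 − 0.749523)^(−1/2) = 1.9981.
The clock on rocket A records proper time, so rocket B measures Δt = γΔτ = 1.9981 × 369 = 737.3 years.

737.3 years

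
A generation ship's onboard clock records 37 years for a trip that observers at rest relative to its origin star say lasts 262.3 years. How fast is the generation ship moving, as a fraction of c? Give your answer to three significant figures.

0.990c

γ = Δt/Δτ = 262.3/37 = 7.0892.
β = √(1 − 1/γ²) = √(1 − 0.0198978) = √0.9801022 = 0.990.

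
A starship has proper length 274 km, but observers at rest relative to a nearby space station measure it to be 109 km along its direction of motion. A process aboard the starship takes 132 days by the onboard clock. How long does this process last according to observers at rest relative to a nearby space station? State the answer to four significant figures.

331.8 days

γ = L₀/L = 274/109 = 2.51376.
The same γ dilates the second interval: 2.51376 × 132 days = 331.8 days.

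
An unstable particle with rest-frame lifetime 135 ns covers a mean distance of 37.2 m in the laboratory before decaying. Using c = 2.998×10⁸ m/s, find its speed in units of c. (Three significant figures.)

Let x = d/(cτ) = 37.20 m / (2.998×10⁸ m/s × 1.350×10^-7 s) = 0.91913. Since d = βγcτ, x = βγ = β/√(1−β²).
Solving: β² = x²/(1+x²) = 0.8448/1.8448 = 0.457936, so β = 0.677.

0.677c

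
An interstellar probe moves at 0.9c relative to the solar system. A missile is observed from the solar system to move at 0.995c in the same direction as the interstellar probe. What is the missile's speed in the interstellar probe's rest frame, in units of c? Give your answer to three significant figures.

Transform to the interstellar probe's frame: u' = (u − v)/(1 − uv/c²).
u' = (0.995 − 0.9)/(1 − 0.995×0.9) = 0.095/0.1045 = 0.90909.
Speed in the interstellar probe's frame: 0.909c (in the same direction).

0.909c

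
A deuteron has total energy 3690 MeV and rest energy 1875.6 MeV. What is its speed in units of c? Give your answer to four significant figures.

Total energy E = γmc² gives γ = 3690/1875.6 = 1.9674.
Hence β = √(1 − 1/γ²) = √(1 − 0.258354) = √0.741646 = 0.8612.

0.8612c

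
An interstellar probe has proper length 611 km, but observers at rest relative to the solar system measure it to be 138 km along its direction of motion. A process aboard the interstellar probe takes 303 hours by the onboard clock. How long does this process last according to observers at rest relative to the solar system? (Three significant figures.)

1340 hours

From L = L₀/γ: γ = 611/138 = 4.42754.
Δt = γΔτ = 4.42754 × 303 = 1340 hours.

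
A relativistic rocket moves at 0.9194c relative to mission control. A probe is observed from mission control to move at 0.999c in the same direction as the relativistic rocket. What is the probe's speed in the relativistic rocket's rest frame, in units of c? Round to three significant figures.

Transform to the relativistic rocket's frame: u' = (u − v)/(1 − uv/c²).
u' = (0.999 − 0.9194)/(1 − 0.999×0.9194) = 0.0796/0.0815194 = 0.97645.
Speed in the relativistic rocket's frame: 0.976c (in the same direction).

0.976c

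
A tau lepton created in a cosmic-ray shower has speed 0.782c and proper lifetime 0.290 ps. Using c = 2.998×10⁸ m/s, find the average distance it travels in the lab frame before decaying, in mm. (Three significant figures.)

γ = 1/√(1 − β²) = 1/√(1 − 0.611524) = 1/√0.388476 = 1/0.623278 = 1.6044.
Lab-frame lifetime: Δt = γτ = 1.6044 × 0.290 ps = 0.46528 ps.
Distance: d = vΔt = 0.782 × 2.998×10⁸ m/s × 4.6528×10^-13 s = 1.09×10^-4 m = 0.109 mm.

0.109 mm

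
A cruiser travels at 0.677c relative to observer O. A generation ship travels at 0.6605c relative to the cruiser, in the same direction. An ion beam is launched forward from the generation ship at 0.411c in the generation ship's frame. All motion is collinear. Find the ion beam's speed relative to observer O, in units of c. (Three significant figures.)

First combine the ion beam and generation ship (S''→S'): u₁ = (0.411 + 0.6605)/(1 + 0.411×0.6605) = 1.0715/1.2714655 = 0.84273.
Then combine with the cruiser (S'→S): u = (0.84273 + 0.677)/(1 + 0.84273×0.677) = 1.51973/1.57052821 = 0.96766.

0.968c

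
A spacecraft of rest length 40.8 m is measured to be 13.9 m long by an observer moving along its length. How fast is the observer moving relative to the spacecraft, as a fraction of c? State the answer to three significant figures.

0.940c

Length contraction gives γ = L₀/L = 40.8/13.9 = 2.9353.
β = √(1 − 1/γ²) = √0.883937 = 0.940.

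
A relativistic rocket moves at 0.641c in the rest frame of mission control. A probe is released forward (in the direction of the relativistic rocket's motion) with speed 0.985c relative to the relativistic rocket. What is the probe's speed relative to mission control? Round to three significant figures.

Relativistic velocity addition: u = (u' + v)/(1 + u'v/c²), with u' = 0.985c and v = 0.641c.
Numerator: 0.985 + 0.641 = 1.626. Denominator: 1 + (0.985)(0.641) = 1.631385.
u = 1.626/1.631385 = 0.9967, so the speed is 0.997c.

0.997c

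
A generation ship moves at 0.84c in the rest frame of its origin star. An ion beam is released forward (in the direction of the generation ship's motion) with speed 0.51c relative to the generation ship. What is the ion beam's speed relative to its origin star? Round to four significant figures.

0.9451c

Relativistic velocity addition: u = (u' + v)/(1 + u'v/c²), with u' = 0.51c and v = 0.84c.
Numerator: 0.51 + 0.84 = 1.35. Denominator: 1 + (0.51)(0.84) = 1.4284.
u = 1.35/1.4284 = 0.94511, so the speed is 0.9451c.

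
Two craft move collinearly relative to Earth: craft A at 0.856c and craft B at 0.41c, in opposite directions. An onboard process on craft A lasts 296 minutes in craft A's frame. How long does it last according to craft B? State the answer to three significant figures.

Speed of craft A in craft B's frame: u = (v_A + v_B)/(1 + v_A v_B/c²) = (0.856 + 0.41)/(1 + 0.856×0.41) = 1.266/1.35096 = 0.93711; |u| = 0.93711c.
γ for this relative speed: γ = 1/√(1 − 0.878175) = 2.865.
Craft A's interval is proper; time dilation gives Δt_B = γΔτ = 2.865 × 296 minutes = 848 minutes.

848 minutes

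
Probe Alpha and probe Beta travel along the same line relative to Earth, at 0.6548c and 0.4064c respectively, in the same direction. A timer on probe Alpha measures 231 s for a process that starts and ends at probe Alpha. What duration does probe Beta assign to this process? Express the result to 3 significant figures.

The velocity of probe Alpha relative to probe Beta is (0.6548 − 0.4064)c / (1 − 0.6548×0.4064) = 0.33847c; relative speed 0.33847c.
At |u| = 0.33847c, γ = (1 − 0.114562)^(−1/2) = 1.0627.
Probe Alpha's interval is proper; time dilation gives Δt_B = γΔτ = 1.0627 × 231 s = 245 s.

245 s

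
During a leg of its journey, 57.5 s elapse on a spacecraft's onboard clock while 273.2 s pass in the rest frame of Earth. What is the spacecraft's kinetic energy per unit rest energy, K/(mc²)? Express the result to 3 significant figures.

3.75

From Δt = γΔτ: γ = 273.2/57.5 = 4.7513.
K/(mc²) = γ − 1 = 4.7513 − 1 = 3.75.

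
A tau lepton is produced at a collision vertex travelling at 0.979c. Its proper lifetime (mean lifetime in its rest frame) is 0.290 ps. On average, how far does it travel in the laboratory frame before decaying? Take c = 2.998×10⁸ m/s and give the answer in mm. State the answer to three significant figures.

With β = 0.979, γ = 1/√(1 − 0.979²) = 1/√0.041559 = 4.9053.
Lab-frame lifetime: Δt = γτ = 4.9053 × 0.290 ps = 1.4225 ps.
Distance: d = vΔt = 0.979 × 2.998×10⁸ m/s × 1.4225×10^-12 s = 4.18×10^-4 m = 0.418 mm.

0.418 mm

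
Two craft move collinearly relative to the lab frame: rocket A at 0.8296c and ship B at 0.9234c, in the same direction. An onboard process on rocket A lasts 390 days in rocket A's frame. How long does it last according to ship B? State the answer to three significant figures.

426 days

The velocity of rocket A relative to ship B is (0.8296 − 0.9234)c / (1 − 0.8296×0.9234) = −0.40094c; relative speed 0.40094c.
γ for this relative speed: γ = 1/√(1 − 0.160753) = 1.0916.
Rocket A's interval is proper; time dilation gives Δt_B = γΔτ = 1.0916 × 390 days = 426 days.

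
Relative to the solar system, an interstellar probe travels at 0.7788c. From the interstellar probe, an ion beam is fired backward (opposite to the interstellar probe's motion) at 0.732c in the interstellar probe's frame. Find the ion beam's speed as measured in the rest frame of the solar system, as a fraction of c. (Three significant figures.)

In units of c, u = (u' + v)/(1 + u'v) with u' = −0.732 and v = 0.7788.
Numerator: −0.732 + 0.7788 = 0.0468. Denominator: 1 + (−0.732)(0.7788) = 0.4299184.
u = 0.0468/0.4299184 = 0.10886, so the speed is 0.109c.

0.109c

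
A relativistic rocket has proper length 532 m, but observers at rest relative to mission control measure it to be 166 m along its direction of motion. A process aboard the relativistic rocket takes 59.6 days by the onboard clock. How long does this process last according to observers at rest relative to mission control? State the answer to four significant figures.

Length contraction gives γ = L₀/L = 532/166 = 3.20482.
Δt = γΔτ = 3.20482 × 59.6 = 191.0 days.

191.0 days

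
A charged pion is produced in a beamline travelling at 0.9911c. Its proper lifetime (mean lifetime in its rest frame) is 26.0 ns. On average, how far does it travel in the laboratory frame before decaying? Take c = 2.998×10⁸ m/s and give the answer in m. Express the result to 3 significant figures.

With β = 0.9911, γ = 1/√(1 − 0.9911²) = 1/√0.01772079 = 7.512.
Lab-frame lifetime: Δt = γτ = 7.512 × 26.0 ns = 195.31 ns.
Distance: d = vΔt = 0.9911 × 2.998×10⁸ m/s × 1.9531×10^-7 s = 58.0 m.

58.0 m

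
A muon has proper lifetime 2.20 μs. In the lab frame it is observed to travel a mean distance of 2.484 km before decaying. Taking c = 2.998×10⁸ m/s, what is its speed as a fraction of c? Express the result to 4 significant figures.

0.9665c

Lab distance = (lab lifetime)·v = γτ·βc, so βγ = d/(cτ) = 2484/(2.998×10⁸ × 2.200×10^-6) = 3.7661.
With βγ = 3.7661: γ² = 1 + (βγ)² = 15.1835, and β = (βγ)/γ = 3.7661/3.8966 = 0.9665.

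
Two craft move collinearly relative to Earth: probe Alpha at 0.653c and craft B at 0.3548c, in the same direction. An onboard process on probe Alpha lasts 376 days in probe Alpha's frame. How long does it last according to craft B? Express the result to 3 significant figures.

Speed of probe Alpha in craft B's frame: u = (v_A − v_B)/(1 − v_A v_B/c²) = (0.653 − 0.3548)/(1 − 0.653×0.3548) = 0.2982/0.7683156 = 0.38812; |u| = 0.38812c.
γ for this relative speed: γ = 1/√(1 − 0.150637) = 1.0851.
The clock on probe Alpha records proper time, so craft B measures Δt = γΔτ = 1.0851 × 376 = 408 days.

408 days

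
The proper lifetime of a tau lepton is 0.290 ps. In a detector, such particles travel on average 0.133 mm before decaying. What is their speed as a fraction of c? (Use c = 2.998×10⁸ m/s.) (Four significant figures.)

0.8370c

d = βγcτ ⇒ βγ = d/(cτ) = 1.330×10^-4 m / (8.6942×10^-5 m) = 1.5298.
β = (βγ)/√(1+(βγ)²) = 1.5298/√3.34029 = 0.8370.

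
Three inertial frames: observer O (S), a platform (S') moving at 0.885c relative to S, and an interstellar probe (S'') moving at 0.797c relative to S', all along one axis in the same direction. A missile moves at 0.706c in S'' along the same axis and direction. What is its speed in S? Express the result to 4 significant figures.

0.9976c

First combine the missile and interstellar probe (S''→S'): u₁ = (0.706 + 0.797)/(1 + 0.706×0.797) = 1.503/1.562682 = 0.96181.
Then combine with the platform (S'→S): u = (0.96181 + 0.885)/(1 + 0.96181×0.885) = 1.84681/1.85120185 = 0.99763.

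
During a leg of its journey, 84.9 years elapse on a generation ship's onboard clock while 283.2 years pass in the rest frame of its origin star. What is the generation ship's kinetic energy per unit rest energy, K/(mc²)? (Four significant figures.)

γ = Δt/Δτ = 283.2/84.9 = 3.33569.
Since K = (γ−1)mc², K/(mc²) = 3.33569 − 1 = 2.336.

2.336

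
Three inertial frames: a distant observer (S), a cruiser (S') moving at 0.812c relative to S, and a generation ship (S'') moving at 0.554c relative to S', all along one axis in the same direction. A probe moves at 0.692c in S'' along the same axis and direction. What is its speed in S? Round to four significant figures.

Apply u = (u'+v)/(1+u'v) twice. Probe in the cruiser frame: (0.692+0.554)/(1+0.692·0.554) = 1.246/1.383368 = 0.9007c.
That velocity, transformed to the rest frame of a distant observer: (0.9007+0.812)/(1+0.9007·0.812) = 1.7127/1.7313684 = 0.98922c.

0.9892c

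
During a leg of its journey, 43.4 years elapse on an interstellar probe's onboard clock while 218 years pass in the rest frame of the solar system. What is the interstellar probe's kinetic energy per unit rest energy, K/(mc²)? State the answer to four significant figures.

The time-dilation ratio gives γ = 218/43.4 = 5.02304.
K/(mc²) = γ − 1 = 5.02304 − 1 = 4.023.

4.023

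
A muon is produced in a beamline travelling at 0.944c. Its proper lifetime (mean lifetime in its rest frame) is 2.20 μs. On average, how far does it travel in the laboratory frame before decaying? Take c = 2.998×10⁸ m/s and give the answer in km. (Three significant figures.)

γ = 1/√(1 − β²) = 1/√(1 − 0.891136) = 1/√0.108864 = 1/0.329945 = 3.0308.
Lab-frame lifetime: Δt = γτ = 3.0308 × 2.20 μs = 6.6678 μs.
Distance: d = vΔt = 0.944 × 2.998×10⁸ m/s × 6.6678×10^-6 s = 1890 m = 1.89 km.

1.89 km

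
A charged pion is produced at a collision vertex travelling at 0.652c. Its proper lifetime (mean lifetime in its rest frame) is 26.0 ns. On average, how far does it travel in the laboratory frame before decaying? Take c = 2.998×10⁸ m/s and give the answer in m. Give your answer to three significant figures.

γ = 1/√(1 − β²) = 1/√(1 − 0.425104) = 1/√0.574896 = 1/0.758219 = 1.3189.
Lab-frame lifetime: Δt = γτ = 1.3189 × 26.0 ns = 34.291 ns.
Distance: d = vΔt = 0.652 × 2.998×10⁸ m/s × 3.4291×10^-8 s = 6.70 m.

6.70 m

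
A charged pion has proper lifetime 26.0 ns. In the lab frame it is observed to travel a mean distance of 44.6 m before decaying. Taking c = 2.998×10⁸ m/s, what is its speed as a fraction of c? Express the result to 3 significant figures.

Lab distance = (lab lifetime)·v = γτ·βc, so βγ = d/(cτ) = 44.60/(2.998×10⁸ × 2.600×10^-8) = 5.7218.
With βγ = 5.7218: γ² = 1 + (βγ)² = 33.739, and β = (βγ)/γ = 5.7218/5.80853 = 0.985.

0.985c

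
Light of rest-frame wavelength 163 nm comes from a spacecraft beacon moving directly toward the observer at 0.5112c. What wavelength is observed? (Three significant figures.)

92.7 nm

Relativistic Doppler for wavelength: λ_obs = λ_src · √((1−β)/(1+β)).
With β = 0.5112: factor = √(0.4888/1.5112) = 0.56873.
λ_obs = 163 × 0.56873 = 92.7 nm.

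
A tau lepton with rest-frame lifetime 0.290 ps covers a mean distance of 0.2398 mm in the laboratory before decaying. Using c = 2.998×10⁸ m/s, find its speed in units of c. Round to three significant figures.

0.940c

d = βγcτ ⇒ βγ = d/(cτ) = 2.398×10^-4 m / (8.6942×10^-5 m) = 2.7582.
β = (βγ)/√(1+(βγ)²) = 2.7582/√8.60767 = 0.940.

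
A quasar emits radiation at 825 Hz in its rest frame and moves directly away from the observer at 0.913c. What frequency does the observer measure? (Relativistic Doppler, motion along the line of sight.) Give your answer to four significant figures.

175.9 Hz

Relativistic Doppler (source moving away): f_obs = f_src · √((1−β)/(1+β)).
With β = 0.913: factor = √(0.087/1.913) = 0.21326.
f_obs = 825 × 0.21326 = 175.9 Hz.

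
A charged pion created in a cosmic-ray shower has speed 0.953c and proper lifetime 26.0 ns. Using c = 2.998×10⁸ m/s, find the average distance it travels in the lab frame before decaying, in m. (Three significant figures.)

24.5 m

γ = 1/√(1 − β²) = 1/√(1 − 0.908209) = 1/√0.091791 = 1/0.30297 = 3.3007.
Lab-frame lifetime: Δt = γτ = 3.3007 × 26.0 ns = 85.818 ns.
Distance: d = vΔt = 0.953 × 2.998×10⁸ m/s × 8.5818×10^-8 s = 24.5 m.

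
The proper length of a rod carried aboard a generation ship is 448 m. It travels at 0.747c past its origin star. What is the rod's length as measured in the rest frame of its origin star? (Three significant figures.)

γ = 1/√(1 − β²) = 1/√(1 − 0.558009) = 1/√0.441991 = 1/0.664824 = 1.5042.
Length contraction: L = L₀/γ = 448/1.5042 = 298 m.

298 m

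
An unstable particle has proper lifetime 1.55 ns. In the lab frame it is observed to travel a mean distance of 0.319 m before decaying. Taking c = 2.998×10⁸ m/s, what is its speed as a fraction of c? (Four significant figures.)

0.5660c

Let x = d/(cτ) = 0.3190 m / (2.998×10⁸ m/s × 1.550×10^-9 s) = 0.68648. Since d = βγcτ, x = βγ = β/√(1−β²).
Solving: β² = x²/(1+x²) = 0.471255/1.471255 = 0.320308, so β = 0.5660.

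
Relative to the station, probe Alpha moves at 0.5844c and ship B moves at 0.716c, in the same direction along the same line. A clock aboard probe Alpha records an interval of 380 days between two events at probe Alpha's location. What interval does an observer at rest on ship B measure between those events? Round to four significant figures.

The velocity of probe Alpha relative to ship B is (0.5844 − 0.716)c / (1 − 0.5844×0.716) = −0.22628c; relative speed 0.22628c.
At |u| = 0.22628c, γ = (1 − 0.0512026)^(−1/2) = 1.0266.
Probe Alpha's interval is proper; time dilation gives Δt_B = γΔτ = 1.0266 × 380 days = 390.1 days.

390.1 days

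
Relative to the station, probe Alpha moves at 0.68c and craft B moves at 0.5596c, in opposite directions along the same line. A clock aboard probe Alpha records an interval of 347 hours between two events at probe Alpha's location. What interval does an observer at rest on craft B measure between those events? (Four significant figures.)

Transform probe Alpha's velocity into craft B's frame: (0.68 + 0.5596)/(1 + 0.68·0.5596) = 1.2396/1.380528, so the relative speed is 0.89792c.
γ for this relative speed: γ = 1/√(1 − 0.80626) = 2.2719.
The clock on probe Alpha records proper time, so craft B measures Δt = γΔτ = 2.2719 × 347 = 788.3 hours.

788.3 hours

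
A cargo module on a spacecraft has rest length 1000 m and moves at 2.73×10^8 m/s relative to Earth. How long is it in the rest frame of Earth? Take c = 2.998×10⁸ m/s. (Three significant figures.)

β = v/c = (2.73×10^8 m/s)/(2.998×10⁸ m/s) = 0.910607.
With β = 0.910607, γ = 1/√(1 − 0.910607²) = 1/√0.1707949 = 2.4197.
Length contraction: L = L₀/γ = 1000/2.4197 = 413 m.

413 m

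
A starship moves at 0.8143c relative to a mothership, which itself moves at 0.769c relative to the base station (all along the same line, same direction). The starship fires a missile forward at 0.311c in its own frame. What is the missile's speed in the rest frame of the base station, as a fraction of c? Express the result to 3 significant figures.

Compose velocities in two stages. Stage 1 (into S'): u₁ = (0.311+0.8143)/(1+0.311×0.8143) = 0.89791.
Stage 2 (into S): u = (0.89791+0.769)/(1+0.89791×0.769) = 0.98605, so the speed is 0.986c.

0.986c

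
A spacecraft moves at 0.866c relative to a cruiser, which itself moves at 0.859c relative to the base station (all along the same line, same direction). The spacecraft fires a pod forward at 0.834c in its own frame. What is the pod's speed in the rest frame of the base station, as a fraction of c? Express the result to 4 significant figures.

0.9990c

Apply u = (u'+v)/(1+u'v) twice. Pod in the cruiser frame: (0.834+0.866)/(1+0.834·0.866) = 1.7/1.722244 = 0.98708c.
That velocity, transformed to the rest frame of the base station: (0.98708+0.859)/(1+0.98708·0.859) = 1.84608/1.84790172 = 0.99901c.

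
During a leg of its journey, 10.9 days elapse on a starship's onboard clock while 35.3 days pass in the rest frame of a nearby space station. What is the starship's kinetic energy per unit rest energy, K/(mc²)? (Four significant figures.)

2.239

γ = Δt/Δτ = 35.3/10.9 = 3.23853.
Since K = (γ−1)mc², K/(mc²) = 3.23853 − 1 = 2.239.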